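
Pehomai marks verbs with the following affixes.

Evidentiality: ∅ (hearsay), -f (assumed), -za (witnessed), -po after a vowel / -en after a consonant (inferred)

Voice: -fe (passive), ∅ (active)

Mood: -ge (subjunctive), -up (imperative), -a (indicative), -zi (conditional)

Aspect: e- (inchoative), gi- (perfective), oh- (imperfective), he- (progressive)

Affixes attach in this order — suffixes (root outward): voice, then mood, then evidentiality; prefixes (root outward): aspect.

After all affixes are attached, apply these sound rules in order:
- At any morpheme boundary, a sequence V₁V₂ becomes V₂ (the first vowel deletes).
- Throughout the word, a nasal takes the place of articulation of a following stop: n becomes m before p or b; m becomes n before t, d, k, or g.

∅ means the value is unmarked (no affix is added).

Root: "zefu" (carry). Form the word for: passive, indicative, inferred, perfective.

Attach voice passive -fe → zefufe.
Attach mood indicative -a → zefufea.
Attach evidentiality inferred -po (after vowel 'a') → zefufeapo.
Attach aspect perfective gi- → gizefufeapo.
Apply vowel deletion: gizefufeapo → gizefufapo.
Nasal assimilation: no change.

gizefufapo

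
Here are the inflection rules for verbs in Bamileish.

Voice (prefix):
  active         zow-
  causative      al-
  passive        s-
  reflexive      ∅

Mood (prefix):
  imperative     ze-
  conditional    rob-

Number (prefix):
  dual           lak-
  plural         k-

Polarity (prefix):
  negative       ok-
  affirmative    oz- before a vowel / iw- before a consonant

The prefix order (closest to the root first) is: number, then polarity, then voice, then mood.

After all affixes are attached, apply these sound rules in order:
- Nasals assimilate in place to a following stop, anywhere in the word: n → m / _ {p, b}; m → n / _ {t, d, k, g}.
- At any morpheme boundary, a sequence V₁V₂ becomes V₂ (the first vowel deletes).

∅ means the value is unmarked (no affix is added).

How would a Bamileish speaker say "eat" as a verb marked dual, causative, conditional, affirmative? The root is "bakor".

Attach number dual lak- → lakbakor.
Attach polarity affirmative iw- (before consonant 'l') → iwlakbakor.
Attach voice causative al- → aliwlakbakor.
Attach mood conditional rob- → robaliwlakbakor.
Nasal assimilation: no change.
Vowel deletion: no change.

robaliwlakbakor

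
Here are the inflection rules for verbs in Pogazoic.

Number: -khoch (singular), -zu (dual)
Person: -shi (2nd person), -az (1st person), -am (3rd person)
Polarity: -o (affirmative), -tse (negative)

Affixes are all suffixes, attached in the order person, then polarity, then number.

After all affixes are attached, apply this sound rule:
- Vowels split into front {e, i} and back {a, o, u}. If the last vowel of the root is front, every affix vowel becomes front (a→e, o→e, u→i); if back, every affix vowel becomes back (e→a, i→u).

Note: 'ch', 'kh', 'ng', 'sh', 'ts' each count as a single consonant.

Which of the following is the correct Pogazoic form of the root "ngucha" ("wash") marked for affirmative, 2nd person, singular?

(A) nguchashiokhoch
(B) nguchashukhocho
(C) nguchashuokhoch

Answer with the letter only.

Attach person 2nd person -shi → nguchashi.
Attach polarity affirmative -o → nguchashio.
Attach number singular -khoch → nguchashiokhoch.
Apply vowel harmony: nguchashiokhoch → nguchashuokhoch.
So the correct form is nguchashuokhoch, option (C).
(A) nguchashiokhoch is wrong: it fails to apply the sound rule(s).
(B) nguchashukhocho is wrong: it has the affixes in the wrong order.

C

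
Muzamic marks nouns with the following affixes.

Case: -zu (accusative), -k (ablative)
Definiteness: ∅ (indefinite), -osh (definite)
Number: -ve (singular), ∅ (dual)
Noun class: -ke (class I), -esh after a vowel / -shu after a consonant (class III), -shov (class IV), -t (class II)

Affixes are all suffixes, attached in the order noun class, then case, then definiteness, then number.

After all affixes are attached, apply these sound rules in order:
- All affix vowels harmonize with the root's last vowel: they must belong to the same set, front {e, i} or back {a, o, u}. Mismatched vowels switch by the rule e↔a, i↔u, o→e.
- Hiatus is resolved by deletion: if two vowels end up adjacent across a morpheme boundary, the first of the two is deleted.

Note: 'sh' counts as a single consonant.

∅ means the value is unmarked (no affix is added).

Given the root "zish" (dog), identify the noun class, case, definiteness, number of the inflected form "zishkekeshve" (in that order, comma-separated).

class I, ablative, definite, singular

Segment: zish-ke-k-osh-ve.
noun class: -ke → class I.
case: -k → ablative.
definiteness: -osh → definite.
number: -ve → singular.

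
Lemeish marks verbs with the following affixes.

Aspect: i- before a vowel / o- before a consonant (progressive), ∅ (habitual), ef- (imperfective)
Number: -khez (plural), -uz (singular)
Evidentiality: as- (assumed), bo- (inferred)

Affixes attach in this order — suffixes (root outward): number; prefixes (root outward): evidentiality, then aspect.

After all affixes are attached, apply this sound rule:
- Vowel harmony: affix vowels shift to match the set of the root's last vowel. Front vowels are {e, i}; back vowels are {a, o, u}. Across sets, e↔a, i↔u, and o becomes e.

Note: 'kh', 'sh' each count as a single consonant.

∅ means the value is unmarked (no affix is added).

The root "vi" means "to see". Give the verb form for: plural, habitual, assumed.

Attach evidentiality assumed as- → asvi.
aspect = habitual: zero marking, form stays asvi.
Attach number plural -khez → asvikhez.
Apply vowel harmony: asvikhez → esvikhez.

esvikhez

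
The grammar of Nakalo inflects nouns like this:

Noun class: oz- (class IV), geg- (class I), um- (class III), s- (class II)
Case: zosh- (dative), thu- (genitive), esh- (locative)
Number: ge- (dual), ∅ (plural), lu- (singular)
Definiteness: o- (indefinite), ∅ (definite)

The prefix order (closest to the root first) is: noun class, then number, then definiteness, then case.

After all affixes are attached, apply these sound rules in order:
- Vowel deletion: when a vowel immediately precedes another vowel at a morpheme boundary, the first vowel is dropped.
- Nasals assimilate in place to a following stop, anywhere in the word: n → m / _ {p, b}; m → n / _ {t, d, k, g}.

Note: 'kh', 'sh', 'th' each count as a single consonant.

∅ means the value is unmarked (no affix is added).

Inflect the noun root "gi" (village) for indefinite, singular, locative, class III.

Attach noun class class III um- → umgi.
Attach number singular lu- → luumgi.
Attach definiteness indefinite o- → oluumgi.
Attach case locative esh- → esholuumgi.
Apply vowel deletion: esholuumgi → esholumgi.
Apply nasal assimilation: esholumgi → esholungi.

esholungi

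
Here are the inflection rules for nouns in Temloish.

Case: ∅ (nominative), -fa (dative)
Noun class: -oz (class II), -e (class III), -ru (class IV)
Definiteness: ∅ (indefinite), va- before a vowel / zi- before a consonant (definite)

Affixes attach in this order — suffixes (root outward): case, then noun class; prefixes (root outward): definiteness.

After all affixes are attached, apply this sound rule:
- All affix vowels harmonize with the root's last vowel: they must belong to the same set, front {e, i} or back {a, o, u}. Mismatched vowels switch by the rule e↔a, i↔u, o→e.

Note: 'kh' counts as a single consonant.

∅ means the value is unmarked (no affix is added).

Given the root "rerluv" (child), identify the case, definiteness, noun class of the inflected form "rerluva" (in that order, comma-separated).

nominative, indefinite, class III

Segment: rerluv-e.
case: ∅ → nominative.
definiteness: ∅ → indefinite.
noun class: -e → class III.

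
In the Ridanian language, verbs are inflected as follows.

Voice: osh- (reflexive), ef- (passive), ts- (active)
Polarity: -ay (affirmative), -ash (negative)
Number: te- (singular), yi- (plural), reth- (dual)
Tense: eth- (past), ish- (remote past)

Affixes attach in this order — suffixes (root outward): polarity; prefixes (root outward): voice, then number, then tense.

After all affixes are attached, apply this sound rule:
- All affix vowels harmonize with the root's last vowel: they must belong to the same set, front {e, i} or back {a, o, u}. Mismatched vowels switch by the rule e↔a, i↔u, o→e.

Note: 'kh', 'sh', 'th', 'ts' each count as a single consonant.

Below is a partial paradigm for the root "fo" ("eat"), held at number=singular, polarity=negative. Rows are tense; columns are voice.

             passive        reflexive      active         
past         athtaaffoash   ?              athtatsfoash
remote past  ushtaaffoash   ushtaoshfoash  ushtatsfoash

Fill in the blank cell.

Attach voice reflexive osh- → oshfo.
Attach number singular te- → teoshfo.
Attach tense past eth- → ethteoshfo.
Attach polarity negative -ash → ethteoshfoash.
Apply vowel harmony: ethteoshfoash → athtaoshfoash.

athtaoshfoash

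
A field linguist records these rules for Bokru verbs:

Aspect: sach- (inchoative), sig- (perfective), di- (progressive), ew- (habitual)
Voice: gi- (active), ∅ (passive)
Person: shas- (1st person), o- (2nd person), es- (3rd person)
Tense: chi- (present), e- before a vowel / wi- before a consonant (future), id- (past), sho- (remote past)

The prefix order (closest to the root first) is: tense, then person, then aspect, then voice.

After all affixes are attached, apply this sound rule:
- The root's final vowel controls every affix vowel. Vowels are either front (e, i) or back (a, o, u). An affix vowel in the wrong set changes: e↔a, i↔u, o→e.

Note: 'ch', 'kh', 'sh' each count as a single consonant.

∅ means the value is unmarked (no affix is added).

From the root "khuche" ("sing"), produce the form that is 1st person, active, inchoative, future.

Attach tense future wi- (before consonant 'kh') → wikhuche.
Attach person 1st person shas- → shaswikhuche.
Attach aspect inchoative sach- → sachshaswikhuche.
Attach voice active gi- → gisachshaswikhuche.
Apply vowel harmony: gisachshaswikhuche → gisechsheswikhuche.

gisechsheswikhuche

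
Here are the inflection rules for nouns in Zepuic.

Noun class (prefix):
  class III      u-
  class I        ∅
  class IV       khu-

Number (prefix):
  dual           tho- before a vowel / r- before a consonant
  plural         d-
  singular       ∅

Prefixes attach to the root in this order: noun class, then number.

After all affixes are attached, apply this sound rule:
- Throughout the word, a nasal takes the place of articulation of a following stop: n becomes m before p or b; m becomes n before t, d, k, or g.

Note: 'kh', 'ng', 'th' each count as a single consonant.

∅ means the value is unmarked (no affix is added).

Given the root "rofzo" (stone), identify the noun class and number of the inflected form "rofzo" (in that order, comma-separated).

Segment: rofzo.
noun class: ∅ → class I.
number: ∅ → singular.

class I, singular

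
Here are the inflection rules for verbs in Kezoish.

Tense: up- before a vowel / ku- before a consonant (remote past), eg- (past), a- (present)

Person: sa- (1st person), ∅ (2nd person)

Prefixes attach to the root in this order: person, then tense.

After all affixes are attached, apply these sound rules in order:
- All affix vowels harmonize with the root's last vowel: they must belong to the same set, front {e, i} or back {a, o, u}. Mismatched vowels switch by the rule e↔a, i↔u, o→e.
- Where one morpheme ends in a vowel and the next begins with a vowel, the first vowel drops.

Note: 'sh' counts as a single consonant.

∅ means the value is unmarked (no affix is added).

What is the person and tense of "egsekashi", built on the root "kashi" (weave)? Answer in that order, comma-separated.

1st person, past

Segment: eg-sa-kashi.
person: sa- → 1st person.
tense: eg- → past.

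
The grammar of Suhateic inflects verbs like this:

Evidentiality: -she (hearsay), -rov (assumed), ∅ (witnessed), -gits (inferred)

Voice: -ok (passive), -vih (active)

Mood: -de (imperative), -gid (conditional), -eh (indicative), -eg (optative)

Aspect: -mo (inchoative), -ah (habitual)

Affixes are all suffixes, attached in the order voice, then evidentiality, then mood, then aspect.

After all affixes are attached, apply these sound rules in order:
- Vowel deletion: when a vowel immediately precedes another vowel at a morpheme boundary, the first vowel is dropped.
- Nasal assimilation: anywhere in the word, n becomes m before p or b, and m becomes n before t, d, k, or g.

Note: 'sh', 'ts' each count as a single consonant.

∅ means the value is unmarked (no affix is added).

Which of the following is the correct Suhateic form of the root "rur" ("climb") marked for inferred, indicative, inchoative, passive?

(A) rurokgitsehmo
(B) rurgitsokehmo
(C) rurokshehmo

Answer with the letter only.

A

Attach voice passive -ok → rurok.
Attach evidentiality inferred -gits → rurokgits.
Attach mood indicative -eh → rurokgitseh.
Attach aspect inchoative -mo → rurokgitsehmo.
Vowel deletion: no change.
Nasal assimilation: no change.
So the correct form is rurokgitsehmo, option (A).
(B) rurgitsokehmo is wrong: it has the affixes in the wrong order.
(C) rurokshehmo is wrong: it uses hearsay instead of inferred for evidentiality.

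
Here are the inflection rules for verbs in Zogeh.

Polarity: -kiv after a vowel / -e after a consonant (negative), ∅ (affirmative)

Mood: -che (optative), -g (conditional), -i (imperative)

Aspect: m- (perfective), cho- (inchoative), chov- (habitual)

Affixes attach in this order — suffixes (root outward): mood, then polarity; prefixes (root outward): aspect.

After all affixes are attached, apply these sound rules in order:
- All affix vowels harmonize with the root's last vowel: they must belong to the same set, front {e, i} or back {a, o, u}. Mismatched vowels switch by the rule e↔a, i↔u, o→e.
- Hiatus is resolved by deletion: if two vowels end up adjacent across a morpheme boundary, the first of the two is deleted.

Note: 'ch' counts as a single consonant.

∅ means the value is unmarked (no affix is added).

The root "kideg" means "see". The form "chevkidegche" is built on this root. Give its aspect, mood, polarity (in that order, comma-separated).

Segment: chov-kideg-che.
aspect: chov- → habitual.
mood: -che → optative.
polarity: ∅ → affirmative.

habitual, optative, affirmative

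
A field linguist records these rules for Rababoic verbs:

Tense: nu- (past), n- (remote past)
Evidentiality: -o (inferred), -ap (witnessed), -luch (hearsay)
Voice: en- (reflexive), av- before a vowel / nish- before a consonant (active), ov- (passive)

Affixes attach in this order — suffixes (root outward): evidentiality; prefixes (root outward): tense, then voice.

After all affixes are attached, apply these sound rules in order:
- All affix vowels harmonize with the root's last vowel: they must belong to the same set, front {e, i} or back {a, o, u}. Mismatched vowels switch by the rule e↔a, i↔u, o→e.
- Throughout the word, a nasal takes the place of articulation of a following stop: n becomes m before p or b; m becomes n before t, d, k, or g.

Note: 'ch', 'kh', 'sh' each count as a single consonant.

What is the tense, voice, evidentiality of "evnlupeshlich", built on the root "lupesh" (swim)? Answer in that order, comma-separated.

remote past, passive, hearsay

Segment: ov-n-lupesh-luch.
tense: n- → remote past.
voice: ov- → passive.
evidentiality: -luch → hearsay.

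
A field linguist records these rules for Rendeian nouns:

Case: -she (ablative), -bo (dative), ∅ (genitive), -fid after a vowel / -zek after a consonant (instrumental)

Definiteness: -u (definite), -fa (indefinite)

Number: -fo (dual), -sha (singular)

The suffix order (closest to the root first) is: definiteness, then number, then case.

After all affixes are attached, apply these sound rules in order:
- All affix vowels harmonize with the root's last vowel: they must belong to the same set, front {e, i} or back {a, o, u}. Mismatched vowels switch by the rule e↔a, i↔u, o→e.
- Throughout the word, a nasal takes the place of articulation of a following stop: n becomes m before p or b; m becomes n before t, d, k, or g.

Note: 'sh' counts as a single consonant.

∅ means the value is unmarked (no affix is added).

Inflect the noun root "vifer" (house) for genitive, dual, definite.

Attach definiteness definite -u → viferu.
Attach number dual -fo → viferufo.
case = genitive: zero marking, form stays viferufo.
Apply vowel harmony: viferufo → viferife.
Nasal assimilation: no change.

viferife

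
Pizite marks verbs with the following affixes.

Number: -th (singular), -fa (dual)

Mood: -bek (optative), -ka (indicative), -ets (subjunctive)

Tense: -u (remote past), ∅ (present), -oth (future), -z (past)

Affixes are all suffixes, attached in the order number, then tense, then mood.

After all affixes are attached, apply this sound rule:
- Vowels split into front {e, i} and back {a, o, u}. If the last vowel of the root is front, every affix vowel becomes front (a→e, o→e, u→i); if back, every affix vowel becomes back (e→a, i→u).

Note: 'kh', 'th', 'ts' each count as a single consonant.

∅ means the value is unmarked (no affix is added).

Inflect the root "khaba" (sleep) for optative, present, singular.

Attach number singular -th → khabath.
tense = present: zero marking, form stays khabath.
Attach mood optative -bek → khabathbek.
Apply vowel harmony: khabathbek → khabathbak.

khabathbak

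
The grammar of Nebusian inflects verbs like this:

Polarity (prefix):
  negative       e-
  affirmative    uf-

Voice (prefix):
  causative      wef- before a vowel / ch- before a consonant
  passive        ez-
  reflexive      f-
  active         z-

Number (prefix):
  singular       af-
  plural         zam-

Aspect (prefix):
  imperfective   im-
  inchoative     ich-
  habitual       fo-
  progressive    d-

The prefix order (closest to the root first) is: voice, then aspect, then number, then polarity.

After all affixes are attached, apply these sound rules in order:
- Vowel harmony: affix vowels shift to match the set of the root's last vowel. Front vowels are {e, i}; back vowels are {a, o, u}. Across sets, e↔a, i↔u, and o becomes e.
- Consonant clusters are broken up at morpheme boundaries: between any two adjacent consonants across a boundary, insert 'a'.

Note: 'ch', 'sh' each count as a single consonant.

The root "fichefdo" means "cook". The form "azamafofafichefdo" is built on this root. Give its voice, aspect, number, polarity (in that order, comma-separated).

reflexive, habitual, plural, negative

Segment: e-zam-fo-f-fichefdo.
voice: f- → reflexive.
aspect: fo- → habitual.
number: zam- → plural.
polarity: e- → negative.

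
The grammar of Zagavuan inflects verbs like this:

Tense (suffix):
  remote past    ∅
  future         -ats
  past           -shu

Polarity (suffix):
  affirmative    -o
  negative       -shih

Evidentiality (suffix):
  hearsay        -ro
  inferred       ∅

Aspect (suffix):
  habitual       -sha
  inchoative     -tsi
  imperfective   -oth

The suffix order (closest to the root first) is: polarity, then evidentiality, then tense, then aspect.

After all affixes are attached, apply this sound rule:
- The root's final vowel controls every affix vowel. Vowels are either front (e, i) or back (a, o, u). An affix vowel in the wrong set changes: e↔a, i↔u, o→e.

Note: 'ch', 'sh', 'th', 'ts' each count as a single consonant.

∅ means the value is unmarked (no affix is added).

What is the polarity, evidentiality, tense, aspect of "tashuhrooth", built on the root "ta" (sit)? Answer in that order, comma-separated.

Segment: ta-shih-ro-oth.
polarity: -shih → negative.
evidentiality: -ro → hearsay.
tense: ∅ → remote past.
aspect: -oth → imperfective.

negative, hearsay, remote past, imperfective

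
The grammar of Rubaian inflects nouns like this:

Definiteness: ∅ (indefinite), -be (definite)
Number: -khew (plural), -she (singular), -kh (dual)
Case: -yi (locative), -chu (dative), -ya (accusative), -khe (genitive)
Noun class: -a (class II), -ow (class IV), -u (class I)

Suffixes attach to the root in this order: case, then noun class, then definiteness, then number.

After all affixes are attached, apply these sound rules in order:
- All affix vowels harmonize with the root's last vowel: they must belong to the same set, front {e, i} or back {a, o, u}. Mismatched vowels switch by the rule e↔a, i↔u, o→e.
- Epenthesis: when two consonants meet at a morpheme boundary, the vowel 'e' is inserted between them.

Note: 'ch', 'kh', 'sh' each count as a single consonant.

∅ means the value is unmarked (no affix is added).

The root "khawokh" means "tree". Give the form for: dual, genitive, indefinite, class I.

khawokhekhaukh

Attach case genitive -khe → khawokhkhe.
Attach noun class class I -u → khawokhkheu.
definiteness = indefinite: zero marking, form stays khawokhkheu.
Attach number dual -kh → khawokhkheukh.
Apply vowel harmony: khawokhkheukh → khawokhkhaukh.
Apply epenthesis: khawokhkhaukh → khawokhekhaukh.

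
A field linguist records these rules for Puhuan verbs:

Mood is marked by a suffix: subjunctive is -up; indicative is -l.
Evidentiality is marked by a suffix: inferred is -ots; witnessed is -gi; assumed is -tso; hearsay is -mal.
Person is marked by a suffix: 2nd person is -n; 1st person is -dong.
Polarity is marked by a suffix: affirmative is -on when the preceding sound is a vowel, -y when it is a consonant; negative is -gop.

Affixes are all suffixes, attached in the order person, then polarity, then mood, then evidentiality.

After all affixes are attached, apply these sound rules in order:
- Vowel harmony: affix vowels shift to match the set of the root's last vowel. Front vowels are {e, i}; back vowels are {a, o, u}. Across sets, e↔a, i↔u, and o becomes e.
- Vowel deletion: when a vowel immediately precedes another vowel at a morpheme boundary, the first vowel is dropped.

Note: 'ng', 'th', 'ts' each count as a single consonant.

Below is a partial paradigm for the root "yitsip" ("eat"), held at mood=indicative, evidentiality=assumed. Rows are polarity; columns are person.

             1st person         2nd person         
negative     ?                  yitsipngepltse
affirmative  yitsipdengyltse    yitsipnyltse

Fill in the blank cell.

Attach person 1st person -dong → yitsipdong.
Attach polarity negative -gop → yitsipdonggop.
Attach mood indicative -l → yitsipdonggopl.
Attach evidentiality assumed -tso → yitsipdonggopltso.
Apply vowel harmony: yitsipdonggopltso → yitsipdenggepltse.
Vowel deletion: no change.

yitsipdenggepltse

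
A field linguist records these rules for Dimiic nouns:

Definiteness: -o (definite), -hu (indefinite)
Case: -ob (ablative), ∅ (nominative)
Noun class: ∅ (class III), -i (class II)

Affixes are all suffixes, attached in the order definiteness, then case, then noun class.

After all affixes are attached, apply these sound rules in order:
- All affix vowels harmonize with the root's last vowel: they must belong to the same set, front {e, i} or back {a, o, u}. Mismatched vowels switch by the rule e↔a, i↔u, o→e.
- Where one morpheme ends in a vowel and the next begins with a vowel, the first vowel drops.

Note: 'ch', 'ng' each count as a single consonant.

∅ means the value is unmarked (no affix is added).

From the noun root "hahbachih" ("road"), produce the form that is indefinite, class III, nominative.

Attach definiteness indefinite -hu → hahbachihhu.
case = nominative: zero marking, form stays hahbachihhu.
noun class = class III: zero marking, form stays hahbachihhu.
Apply vowel harmony: hahbachihhu → hahbachihhi.
Vowel deletion: no change.

hahbachihhi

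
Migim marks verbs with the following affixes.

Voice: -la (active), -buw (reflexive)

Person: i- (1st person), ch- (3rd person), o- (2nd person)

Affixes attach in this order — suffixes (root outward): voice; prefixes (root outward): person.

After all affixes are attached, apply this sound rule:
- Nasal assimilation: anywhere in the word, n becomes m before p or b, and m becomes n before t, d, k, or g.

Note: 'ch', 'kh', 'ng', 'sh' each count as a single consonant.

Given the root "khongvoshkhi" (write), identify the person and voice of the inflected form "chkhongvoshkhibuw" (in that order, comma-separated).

3rd person, reflexive

Segment: ch-khongvoshkhi-buw.
person: ch- → 3rd person.
voice: -buw → reflexive.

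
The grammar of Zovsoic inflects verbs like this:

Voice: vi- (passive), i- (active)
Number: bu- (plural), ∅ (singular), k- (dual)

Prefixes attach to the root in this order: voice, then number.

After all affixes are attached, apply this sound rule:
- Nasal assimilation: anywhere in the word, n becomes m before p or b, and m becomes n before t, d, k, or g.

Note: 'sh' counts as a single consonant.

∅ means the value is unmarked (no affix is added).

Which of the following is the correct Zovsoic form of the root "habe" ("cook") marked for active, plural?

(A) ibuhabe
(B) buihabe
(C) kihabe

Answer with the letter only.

Attach voice active i- → ihabe.
Attach number plural bu- → buihabe.
Nasal assimilation: no change.
So the correct form is buihabe, option (B).
(C) kihabe is wrong: it uses dual instead of plural for number.
(A) ibuhabe is wrong: it has the affixes in the wrong order.

B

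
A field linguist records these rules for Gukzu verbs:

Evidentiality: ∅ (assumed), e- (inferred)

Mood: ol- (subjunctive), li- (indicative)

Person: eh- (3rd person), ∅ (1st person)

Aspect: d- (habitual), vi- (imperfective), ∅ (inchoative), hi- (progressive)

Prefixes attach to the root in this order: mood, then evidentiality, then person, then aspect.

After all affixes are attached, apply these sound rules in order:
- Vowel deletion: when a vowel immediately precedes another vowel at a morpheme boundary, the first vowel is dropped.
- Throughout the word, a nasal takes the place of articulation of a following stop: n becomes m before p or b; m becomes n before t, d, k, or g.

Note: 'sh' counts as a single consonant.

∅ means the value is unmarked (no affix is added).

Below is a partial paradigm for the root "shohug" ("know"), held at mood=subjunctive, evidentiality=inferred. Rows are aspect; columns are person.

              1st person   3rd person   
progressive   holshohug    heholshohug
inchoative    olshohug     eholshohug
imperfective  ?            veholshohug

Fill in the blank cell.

volshohug

Attach mood subjunctive ol- → olshohug.
Attach evidentiality inferred e- → eolshohug.
person = 1st person: zero marking, form stays eolshohug.
Attach aspect imperfective vi- → vieolshohug.
Apply vowel deletion: vieolshohug → volshohug.
Nasal assimilation: no change.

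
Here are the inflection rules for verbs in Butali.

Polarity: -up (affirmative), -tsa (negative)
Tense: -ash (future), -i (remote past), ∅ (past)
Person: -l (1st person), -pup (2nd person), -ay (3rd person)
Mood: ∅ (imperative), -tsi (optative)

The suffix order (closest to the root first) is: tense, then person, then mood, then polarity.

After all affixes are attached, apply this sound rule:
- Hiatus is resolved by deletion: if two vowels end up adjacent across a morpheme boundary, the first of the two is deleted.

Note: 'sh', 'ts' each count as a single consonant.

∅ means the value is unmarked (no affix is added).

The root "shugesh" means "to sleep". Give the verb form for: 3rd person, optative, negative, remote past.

shugeshaytsitsa

Attach tense remote past -i → shugeshi.
Attach person 3rd person -ay → shugeshiay.
Attach mood optative -tsi → shugeshiaytsi.
Attach polarity negative -tsa → shugeshiaytsitsa.
Apply vowel deletion: shugeshiaytsitsa → shugeshaytsitsa.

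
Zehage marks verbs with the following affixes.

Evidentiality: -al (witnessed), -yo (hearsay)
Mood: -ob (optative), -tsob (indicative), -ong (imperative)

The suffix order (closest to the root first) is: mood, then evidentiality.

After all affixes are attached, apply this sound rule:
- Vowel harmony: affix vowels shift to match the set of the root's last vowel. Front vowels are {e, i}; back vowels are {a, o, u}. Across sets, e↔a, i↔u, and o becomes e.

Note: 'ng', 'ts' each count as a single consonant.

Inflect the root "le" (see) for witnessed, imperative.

Attach mood imperative -ong → leong.
Attach evidentiality witnessed -al → leongal.
Apply vowel harmony: leongal → leengel.

leengel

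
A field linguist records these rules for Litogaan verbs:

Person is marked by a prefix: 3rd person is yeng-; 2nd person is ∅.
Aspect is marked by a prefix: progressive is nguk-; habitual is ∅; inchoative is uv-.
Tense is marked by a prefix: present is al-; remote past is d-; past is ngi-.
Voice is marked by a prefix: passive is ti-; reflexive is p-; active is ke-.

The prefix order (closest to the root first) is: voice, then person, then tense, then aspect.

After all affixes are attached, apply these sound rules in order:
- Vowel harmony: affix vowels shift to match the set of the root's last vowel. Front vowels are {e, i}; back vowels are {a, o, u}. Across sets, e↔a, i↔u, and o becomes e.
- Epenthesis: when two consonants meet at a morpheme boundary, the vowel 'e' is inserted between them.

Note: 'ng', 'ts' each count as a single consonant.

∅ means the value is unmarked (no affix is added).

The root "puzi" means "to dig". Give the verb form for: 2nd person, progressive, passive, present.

ngikeletipuzi

Attach voice passive ti- → tipuzi.
person = 2nd person: zero marking, form stays tipuzi.
Attach tense present al- → altipuzi.
Attach aspect progressive nguk- → ngukaltipuzi.
Apply vowel harmony: ngukaltipuzi → ngikeltipuzi.
Apply epenthesis: ngikeltipuzi → ngikeletipuzi.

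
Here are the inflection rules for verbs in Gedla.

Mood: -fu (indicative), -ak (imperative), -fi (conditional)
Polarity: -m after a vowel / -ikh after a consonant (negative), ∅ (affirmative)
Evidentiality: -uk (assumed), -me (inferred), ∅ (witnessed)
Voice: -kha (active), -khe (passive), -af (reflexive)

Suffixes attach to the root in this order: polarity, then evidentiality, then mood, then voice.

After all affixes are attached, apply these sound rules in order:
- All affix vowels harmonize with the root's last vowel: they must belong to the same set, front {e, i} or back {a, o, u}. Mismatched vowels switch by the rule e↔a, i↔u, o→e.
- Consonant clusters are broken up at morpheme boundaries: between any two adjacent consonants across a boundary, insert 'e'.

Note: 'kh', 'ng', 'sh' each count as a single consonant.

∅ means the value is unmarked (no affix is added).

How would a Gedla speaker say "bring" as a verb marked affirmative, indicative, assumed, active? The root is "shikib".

polarity = affirmative: zero marking, form stays shikib.
Attach evidentiality assumed -uk → shikibuk.
Attach mood indicative -fu → shikibukfu.
Attach voice active -kha → shikibukfukha.
Apply vowel harmony: shikibukfukha → shikibikfikhe.
Apply epenthesis: shikibikfikhe → shikibikefikhe.

shikibikefikhe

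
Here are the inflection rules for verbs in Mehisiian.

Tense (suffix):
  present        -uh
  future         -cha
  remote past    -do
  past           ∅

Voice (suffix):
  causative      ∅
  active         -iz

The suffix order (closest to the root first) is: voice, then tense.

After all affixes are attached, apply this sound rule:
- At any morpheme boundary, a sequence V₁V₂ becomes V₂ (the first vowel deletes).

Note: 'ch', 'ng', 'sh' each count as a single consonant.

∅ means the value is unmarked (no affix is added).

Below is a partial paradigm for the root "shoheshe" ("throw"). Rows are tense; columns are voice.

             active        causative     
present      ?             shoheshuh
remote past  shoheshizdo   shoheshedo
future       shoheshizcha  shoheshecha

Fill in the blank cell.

Attach voice active -iz → shohesheiz.
Attach tense present -uh → shohesheizuh.
Apply vowel deletion: shohesheizuh → shoheshizuh.

shoheshizuh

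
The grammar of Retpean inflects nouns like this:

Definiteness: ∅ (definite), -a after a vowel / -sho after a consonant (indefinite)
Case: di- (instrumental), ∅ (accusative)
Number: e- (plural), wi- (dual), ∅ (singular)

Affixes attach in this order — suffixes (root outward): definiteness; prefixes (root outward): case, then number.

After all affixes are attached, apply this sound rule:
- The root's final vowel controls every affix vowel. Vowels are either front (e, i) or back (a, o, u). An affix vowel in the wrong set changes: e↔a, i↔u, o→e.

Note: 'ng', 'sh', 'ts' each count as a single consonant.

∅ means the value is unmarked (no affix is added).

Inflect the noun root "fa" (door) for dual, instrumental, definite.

Attach case instrumental di- → difa.
Attach number dual wi- → widifa.
definiteness = definite: zero marking, form stays widifa.
Apply vowel harmony: widifa → wudufa.

wudufa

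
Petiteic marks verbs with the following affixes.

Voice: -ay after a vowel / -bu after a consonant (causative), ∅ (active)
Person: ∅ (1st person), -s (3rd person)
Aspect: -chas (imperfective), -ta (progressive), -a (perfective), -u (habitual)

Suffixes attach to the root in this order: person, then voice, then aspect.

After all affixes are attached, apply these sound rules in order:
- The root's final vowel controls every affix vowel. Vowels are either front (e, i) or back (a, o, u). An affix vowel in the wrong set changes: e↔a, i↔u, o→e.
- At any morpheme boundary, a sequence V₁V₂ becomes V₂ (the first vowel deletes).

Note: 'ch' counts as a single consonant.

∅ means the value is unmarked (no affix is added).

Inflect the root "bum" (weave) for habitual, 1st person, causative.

bumbu

person = 1st person: zero marking, form stays bum.
Attach voice causative -bu (after consonant 'm') → bumbu.
Attach aspect habitual -u → bumbuu.
Vowel harmony: no change.
Apply vowel deletion: bumbuu → bumbu.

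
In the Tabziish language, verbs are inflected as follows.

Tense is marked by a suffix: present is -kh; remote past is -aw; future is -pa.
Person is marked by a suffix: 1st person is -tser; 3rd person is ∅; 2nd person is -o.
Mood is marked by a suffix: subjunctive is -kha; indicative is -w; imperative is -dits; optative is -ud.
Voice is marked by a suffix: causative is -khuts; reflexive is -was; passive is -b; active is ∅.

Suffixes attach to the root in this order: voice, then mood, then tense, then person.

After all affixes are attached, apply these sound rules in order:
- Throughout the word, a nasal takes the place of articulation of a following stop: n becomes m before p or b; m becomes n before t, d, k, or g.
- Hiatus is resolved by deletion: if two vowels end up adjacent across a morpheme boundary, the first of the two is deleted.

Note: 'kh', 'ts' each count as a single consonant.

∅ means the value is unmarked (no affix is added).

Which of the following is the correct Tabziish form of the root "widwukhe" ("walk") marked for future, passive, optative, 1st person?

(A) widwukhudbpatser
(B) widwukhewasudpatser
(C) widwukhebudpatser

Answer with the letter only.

Attach voice passive -b → widwukheb.
Attach mood optative -ud → widwukhebud.
Attach tense future -pa → widwukhebudpa.
Attach person 1st person -tser → widwukhebudpatser.
Nasal assimilation: no change.
Vowel deletion: no change.
So the correct form is widwukhebudpatser, option (C).
(B) widwukhewasudpatser is wrong: it uses reflexive instead of passive for voice.
(A) widwukhudbpatser is wrong: it has the affixes in the wrong order.

C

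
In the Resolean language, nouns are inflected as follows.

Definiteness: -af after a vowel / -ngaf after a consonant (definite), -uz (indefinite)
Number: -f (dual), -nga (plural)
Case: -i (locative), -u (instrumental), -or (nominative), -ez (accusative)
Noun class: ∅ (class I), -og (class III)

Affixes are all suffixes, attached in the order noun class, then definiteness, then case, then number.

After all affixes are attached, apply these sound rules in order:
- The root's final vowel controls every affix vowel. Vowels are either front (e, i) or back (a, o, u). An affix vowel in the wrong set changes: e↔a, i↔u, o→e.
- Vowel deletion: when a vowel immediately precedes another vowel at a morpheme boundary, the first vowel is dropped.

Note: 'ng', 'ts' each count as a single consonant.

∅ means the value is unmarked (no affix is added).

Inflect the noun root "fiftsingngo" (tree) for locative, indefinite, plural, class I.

fiftsingnguzunga

noun class = class I: zero marking, form stays fiftsingngo.
Attach definiteness indefinite -uz → fiftsingngouz.
Attach case locative -i → fiftsingngouzi.
Attach number plural -nga → fiftsingngouzinga.
Apply vowel harmony: fiftsingngouzinga → fiftsingngouzunga.
Apply vowel deletion: fiftsingngouzunga → fiftsingnguzunga.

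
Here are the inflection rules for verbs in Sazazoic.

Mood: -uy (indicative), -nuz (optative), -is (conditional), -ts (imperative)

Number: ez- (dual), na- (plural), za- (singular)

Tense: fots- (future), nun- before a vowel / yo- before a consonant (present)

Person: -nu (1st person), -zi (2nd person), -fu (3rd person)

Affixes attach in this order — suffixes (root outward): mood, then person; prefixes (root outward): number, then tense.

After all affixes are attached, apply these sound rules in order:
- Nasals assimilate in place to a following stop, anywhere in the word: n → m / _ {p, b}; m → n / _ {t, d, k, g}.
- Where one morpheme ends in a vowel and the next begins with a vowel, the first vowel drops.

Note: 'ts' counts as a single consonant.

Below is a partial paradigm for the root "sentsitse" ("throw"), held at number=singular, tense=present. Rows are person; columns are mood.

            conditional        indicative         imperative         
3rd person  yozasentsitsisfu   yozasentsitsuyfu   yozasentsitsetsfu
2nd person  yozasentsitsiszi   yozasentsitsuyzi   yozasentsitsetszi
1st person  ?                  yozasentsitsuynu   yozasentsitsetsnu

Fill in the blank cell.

yozasentsitsisnu

Attach number singular za- → zasentsitse.
Attach mood conditional -is → zasentsitseis.
Attach tense present yo- (before consonant 'z') → yozasentsitseis.
Attach person 1st person -nu → yozasentsitseisnu.
Nasal assimilation: no change.
Apply vowel deletion: yozasentsitseisnu → yozasentsitsisnu.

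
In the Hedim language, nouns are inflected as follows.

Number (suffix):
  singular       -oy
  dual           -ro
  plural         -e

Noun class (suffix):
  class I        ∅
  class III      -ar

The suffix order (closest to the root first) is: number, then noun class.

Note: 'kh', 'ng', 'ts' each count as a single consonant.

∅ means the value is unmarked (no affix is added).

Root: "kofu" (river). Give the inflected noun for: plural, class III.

kofuear

Attach number plural -e → kofue.
Attach noun class class III -ar → kofuear.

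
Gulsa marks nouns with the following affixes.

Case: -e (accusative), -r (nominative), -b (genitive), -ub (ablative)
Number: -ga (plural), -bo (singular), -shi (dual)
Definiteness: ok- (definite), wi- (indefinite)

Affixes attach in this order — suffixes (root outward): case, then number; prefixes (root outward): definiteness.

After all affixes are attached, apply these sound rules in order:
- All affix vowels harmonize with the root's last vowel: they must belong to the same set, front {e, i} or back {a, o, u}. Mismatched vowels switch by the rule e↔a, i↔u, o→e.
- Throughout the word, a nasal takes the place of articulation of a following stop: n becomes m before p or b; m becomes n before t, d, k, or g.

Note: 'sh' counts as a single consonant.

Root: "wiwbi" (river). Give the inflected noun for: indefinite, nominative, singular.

wiwiwbirbe

Attach case nominative -r → wiwbir.
Attach definiteness indefinite wi- → wiwiwbir.
Attach number singular -bo → wiwiwbirbo.
Apply vowel harmony: wiwiwbirbo → wiwiwbirbe.
Nasal assimilation: no change.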